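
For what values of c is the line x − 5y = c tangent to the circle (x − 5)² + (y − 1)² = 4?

c = ±2√26

The line touches the circle iff its distance from (5, 1) is 2:
|1·5 − 5·1 − c| / √26 = 2
|c| = 2√26.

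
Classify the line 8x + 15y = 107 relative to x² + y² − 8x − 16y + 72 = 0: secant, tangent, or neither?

secant

Centre (4, 8), r² = 8. Distance² from centre to line = (45)²/289 = 2025/289.
Since d² < r², the line cuts the circle twice.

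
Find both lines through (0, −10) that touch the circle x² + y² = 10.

Let a tangent through (0, −10) have slope m. Its distance from (0, 0) must equal √10:
[m·(0) − (10)]² = 10(m² + 1)
m² − 9 = 0, so m = −3 or m = 3.
With m = −3: 3x + y = −10. With m = 3: 3x − y = 10.

3x + y = −10 and 3x − y = 10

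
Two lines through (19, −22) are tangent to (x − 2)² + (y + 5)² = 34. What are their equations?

3x + 5y = −53 and 5x + 3y = 29

Let a tangent through (19, −22) have slope m. Its distance from (2, −5) must equal √34:
[m·(−17) − (17)]² = 34(m² + 1)
15m² + 34m + 15 = 0, so m = −3/5 or m = −5/3.
With m = −3/5: 3x + 5y = −53. With m = −5/3: 5x + 3y = 29.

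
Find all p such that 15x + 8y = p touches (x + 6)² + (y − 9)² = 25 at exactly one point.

The line touches the circle iff its distance from (−6, 9) is 5:
|15·(−6) + 8·9 − p| / √289 = 5
|p − (−18)| = 5·17, so p = 67 or p = −103.

p = −103 or p = 67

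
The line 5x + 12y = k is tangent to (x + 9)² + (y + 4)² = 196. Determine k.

For a tangent, require d(centre, line) = r = 14.
|5·(−9) + 12·(−4) − k| / √169 = 14
|k − (−93)| = 14·13, so k = 89 or k = −275.

k = −275 or k = 89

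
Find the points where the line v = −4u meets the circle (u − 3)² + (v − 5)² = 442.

From the line, v = −4u. Substituting:
17u² + 34u − 408 = 0  ⟹  u² + 2u − 24 = 0
u = 4 or u = −6, giving (4, −16) and (−6, 24).

(−6, 24) and (4, −16)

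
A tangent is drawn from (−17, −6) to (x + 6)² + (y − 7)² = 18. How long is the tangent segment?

With centre O = (−6, 7), |OP|² = 290 and r² = 18.
Power of the point: PT² = |PO|² − r² = 272, so PT = 4√17.

4√17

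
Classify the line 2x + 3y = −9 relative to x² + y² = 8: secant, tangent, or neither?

d² = (2·0 + 3·0 − (−9))²/13 = 81/13; r² = 8.
Since d² < r², the line cuts the circle twice.

secant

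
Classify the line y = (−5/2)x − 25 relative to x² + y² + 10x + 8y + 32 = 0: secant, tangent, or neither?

neither

Substituting the line into the circle gives 29x² + 460x + 1828 = 0.
Discriminant = (460)² − 4·29·(1828) = −448 < 0.
No real roots: the line does not meet the circle.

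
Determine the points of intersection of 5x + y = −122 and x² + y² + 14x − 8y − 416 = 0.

(−27, 13) and (−22, −12)

Express y = −5x − 122 and substitute into the circle:
26x² + 1274x + 15444 = 0  ⟹  x² + 49x + 594 = 0
x = −22 or x = −27, giving (−22, −12) and (−27, 13).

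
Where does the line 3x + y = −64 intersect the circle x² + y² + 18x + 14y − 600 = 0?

Substitute y = −3x − 64:
10x² + 360x + 2600 = 0  ⟹  x² + 36x + 260 = 0
x = −10 or x = −26, giving (−10, −34) and (−26, 14).

(−26, 14) and (−10, −34)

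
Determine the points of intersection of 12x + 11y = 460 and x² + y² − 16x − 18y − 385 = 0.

(9, 32) and (31, 8)

Express y = (460 − 12x)/11 and substitute into the circle:
265x² − 10600x + 73935 = 0  ⟹  x² − 40x + 279 = 0
x = 31 or x = 9, giving (31, 8) and (9, 32).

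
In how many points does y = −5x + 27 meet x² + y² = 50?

d² = (5·0 + 1·0 − (27))²/26 = 729/26; r² = 50.
Since d² < r², the line cuts the circle twice.

2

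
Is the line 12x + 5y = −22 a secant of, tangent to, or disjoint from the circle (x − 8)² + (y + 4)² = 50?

disjoint

Substituting the line into the circle gives 169x² − 352x + 354 = 0.
Discriminant = (−352)² − 4·169·(354) = −115400 < 0.
No real roots: the line does not meet the circle.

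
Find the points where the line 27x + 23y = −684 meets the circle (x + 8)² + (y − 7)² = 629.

(−33, 9) and (−10, −18)

Substitute y = (−684 − 27x)/23:
1258x² + 54094x + 415140 = 0  ⟹  x² + 43x + 330 = 0
x = −10 or x = −33, giving (−10, −18) and (−33, 9).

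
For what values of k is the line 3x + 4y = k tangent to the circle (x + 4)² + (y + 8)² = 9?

For a tangent, require d(centre, line) = r = 3.
|3·(−4) + 4·(−8) − k| / √25 = 3
|k − (−44)| = 3·5, so k = −29 or k = −59.

k = −59 or k = −29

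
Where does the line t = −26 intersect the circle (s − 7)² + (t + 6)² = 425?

Substitute t = −26:
s² − 14s + 24 = 0
s = 12 or s = 2, giving (12, −26) and (2, −26).

(2, −26) and (12, −26)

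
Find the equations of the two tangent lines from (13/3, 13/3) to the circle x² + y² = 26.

Let a tangent through (13/3, 13/3) have slope m. Its distance from (0, 0) must equal √26:
(−13/3m − (−13/3))² = 26(m² + 1)
5m² + 26m + 5 = 0, so m = −5 or m = −1/5.
With m = −5: 5x + y = 26. With m = −1/5: x + 5y = 26.

5x + y = 26 and x + 5y = 26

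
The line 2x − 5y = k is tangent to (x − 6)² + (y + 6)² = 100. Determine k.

k = 42 ± 10√29

For a tangent, require d(centre, line) = r = 10.
|2·6 − 5·(−6) − k| / √29 = 10
|k − (42)| = 10√29.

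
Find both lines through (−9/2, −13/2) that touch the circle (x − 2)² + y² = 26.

A line y − (−13/2) = m(x − (−9/2)) is tangent when its distance from (2, 0) is √26:
[m·(13/2) − (13/2)]² = 26(m² + 1)
5m² − 26m + 5 = 0, so m = 5 or m = 1/5.
Through (−9/2, −13/2) these give 5x − y = −16 and x − 5y = 28.

5x − y = −16 and x − 5y = 28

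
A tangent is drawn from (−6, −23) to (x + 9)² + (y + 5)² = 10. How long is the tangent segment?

The centre is (−9, −5) and r = √10. The square of the distance from P to the centre is 9 + 324 = 333.
By the tangent–radius right angle, tangent length = √(|PO|² − r²) = √323.

√323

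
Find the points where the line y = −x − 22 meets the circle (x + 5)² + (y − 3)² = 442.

(−26, 4) and (−4, −18)

Substitute y = −x − 22:
2x² + 60x + 208 = 0  ⟹  x² + 30x + 104 = 0
x = −4 or x = −26, giving (−4, −18) and (−26, 4).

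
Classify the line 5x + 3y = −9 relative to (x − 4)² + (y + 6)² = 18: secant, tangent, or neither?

Substituting the line into the circle gives 34x² − 162x + 63 = 0.
Δ = 26244 − 8568 = 17676.
Two real roots: the line is a secant.

secant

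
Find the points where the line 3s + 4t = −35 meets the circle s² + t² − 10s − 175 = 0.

Substitute t = (−35 − 3s)/4:
25s² + 50s − 1575 = 0  ⟹  s² + 2s − 63 = 0
s = 7 or s = −9, giving (7, −14) and (−9, −2).

(−9, −2) and (7, −14)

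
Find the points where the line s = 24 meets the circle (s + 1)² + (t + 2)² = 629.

The line gives s = 24. Substituting into the circle:
t² + 4t = 0
t = 0 or t = −4, giving (24, 0) and (24, −4).

(24, −4) and (24, 0)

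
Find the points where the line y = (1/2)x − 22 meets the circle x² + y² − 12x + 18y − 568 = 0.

Express y = (−44 + x)/2 and substitute into the circle:
5x² − 100x − 1920 = 0  ⟹  x² − 20x − 384 = 0
x = 32 or x = −12, giving (32, −6) and (−12, −28).

(−12, −28) and (32, −6)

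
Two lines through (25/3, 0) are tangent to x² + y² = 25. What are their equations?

3x + 4y = 25 and 3x − 4y = 25

Let a tangent through (25/3, 0) have slope m. Its distance from (0, 0) must equal 5:
(−25/3m − (0))² = 25(m² + 1)
16m² − 9 = 0, so m = −3/4 or m = 3/4.
Through (25/3, 0) these give 3x + 4y = 25 and 3x − 4y = 25.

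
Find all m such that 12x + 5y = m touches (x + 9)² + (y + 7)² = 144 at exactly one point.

For a tangent, require d(centre, line) = r = 12.
|12·(−9) + 5·(−7) − m| / √169 = 12
|m − (−143)| = 12·13, so m = 13 or m = −299.

m = −299 or m = 13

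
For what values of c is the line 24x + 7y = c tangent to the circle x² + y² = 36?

Tangency holds when the distance from the centre (0, 0) to the line equals the radius 6:
|24·0 + 7·0 − c| / √625 = 6
|c| = 6·25, so c = 150 or c = −150.

c = −150 or c = 150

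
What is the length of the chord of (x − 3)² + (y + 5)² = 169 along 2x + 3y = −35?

Express y = (−35 − 2x)/3 and substitute into the circle:
13x² + 26x − 1040 = 0  ⟹  x² + 2x − 80 = 0
x = 8 or x = −10, giving (8, −17) and (−10, −5).
|(8, −17) − (−10, −5)| = √((18)² + (−12)²) = 6√13.

6√13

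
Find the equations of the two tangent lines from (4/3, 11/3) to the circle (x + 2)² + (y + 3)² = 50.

x + y = 5 and x + 7y = 27

Write the tangent as mx − y + (11/3 − m·(4/3)) = 0 and set its distance from the centre to 5√2:
[m·(−10/3) − (−20/3)]² = 50(m² + 1)
7m² + 8m + 1 = 0, so m = −1 or m = −1/7.
With m = −1: x + y = 5. With m = −1/7: x + 7y = 27.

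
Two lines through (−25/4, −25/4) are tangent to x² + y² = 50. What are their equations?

x + 7y = −50 and 7x + y = −50

Let a tangent through (−25/4, −25/4) have slope m. Its distance from (0, 0) must equal 5√2:
(25/4m − (25/4))² = 50(m² + 1)
7m² + 50m + 7 = 0, so m = −1/7 or m = −7.
With m = −1/7: x + 7y = −50. With m = −7: 7x + y = −50.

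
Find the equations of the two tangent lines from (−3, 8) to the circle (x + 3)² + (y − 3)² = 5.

2x + y = 2 and 2x − y = −14

Write the tangent as mx − y + (8 − m·(−3)) = 0 and set its distance from the centre to √5:
[m·(0) − (−5)]² = 5(m² + 1)
m² − 4 = 0, so m = −2 or m = 2.
Through (−3, 8) these give 2x + y = 2 and 2x − y = −14.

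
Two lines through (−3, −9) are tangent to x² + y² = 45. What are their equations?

x − 2y = 15 and 2x + y = −15

A line y − (−9) = m(x − (−3)) is tangent when its distance from (0, 0) is 3√5:
(3m − (9))² = 45(m² + 1)
2m² + 3m − 2 = 0, so m = 1/2 or m = −2.
With m = 1/2: x − 2y = 15. With m = −2: 2x + y = −15.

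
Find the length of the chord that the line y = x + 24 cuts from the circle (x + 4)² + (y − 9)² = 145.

13√2

Centre (−4, 9), r² = 145. Perpendicular distance d from centre to line = |11| / √2 = 11/√2.
Chord = 2√(r² − d²) = 2·√(169/2) = 13√2.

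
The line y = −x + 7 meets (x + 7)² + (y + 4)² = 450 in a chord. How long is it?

Express y = −x + 7 and substitute into the circle:
2x² − 8x − 280 = 0  ⟹  x² − 4x − 140 = 0
x = 14 or x = −10, giving (14, −7) and (−10, 17).
Chord length = distance between (14, −7) and (−10, 17) = √1152 = 24√2.

24√2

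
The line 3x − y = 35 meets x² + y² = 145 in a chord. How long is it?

3√10

The distance from (0, 0) to the line is 35/√10, and r² = 145.
Chord = 2√(r² − d²) = 2·√(45/2) = 3√10.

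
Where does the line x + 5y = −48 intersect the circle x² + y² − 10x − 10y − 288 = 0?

(−8, −8) and (12, −12)

Substitute y = (−48 − x)/5:
26x² − 104x − 2496 = 0  ⟹  x² − 4x − 96 = 0
x = 12 or x = −8, giving (12, −12) and (−8, −8).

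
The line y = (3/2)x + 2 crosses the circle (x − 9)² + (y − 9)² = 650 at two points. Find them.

Substitute y = (4 + 3x)/2:
13x² − 156x − 2080 = 0  ⟹  x² − 12x − 160 = 0
x = 20 or x = −8, giving (20, 32) and (−8, −10).

(−8, −10) and (20, 32)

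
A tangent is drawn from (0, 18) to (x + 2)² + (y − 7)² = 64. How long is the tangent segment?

The centre is (−2, 7) and r = 8. The square of the distance from P to the centre is 4 + 121 = 125.
By the tangent–radius right angle, tangent length = √(|PO|² − r²) = √61.

√61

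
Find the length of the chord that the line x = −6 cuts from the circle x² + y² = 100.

16

The line gives x = −6. Substituting into the circle:
y² − 64 = 0
y = 8 or y = −8, giving (−6, 8) and (−6, −8).
|(−6, 8) − (−6, −8)| = √((0)² + (16)²) = 16.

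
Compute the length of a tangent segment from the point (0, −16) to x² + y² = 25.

√231

With centre O = (0, 0), |OP|² = 256 and r² = 25.
The tangent meets the radius at right angles, so tangent² = |PO|² − r² = 256 − 25 = 231.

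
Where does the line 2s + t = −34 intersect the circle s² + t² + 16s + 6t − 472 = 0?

(−24, 14) and (−4, −26)

Express t = −2s − 34 and substitute into the circle:
5s² + 140s + 480 = 0  ⟹  s² + 28s + 96 = 0
s = −4 or s = −24, giving (−4, −26) and (−24, 14).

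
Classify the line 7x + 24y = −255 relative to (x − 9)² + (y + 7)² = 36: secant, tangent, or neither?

tangent

Substituting the line into the circle gives 625x² − 9150x + 33489 = 0.
Discriminant = (−9150)² − 4·625·(33489) = 0.
A repeated root: the line is tangent.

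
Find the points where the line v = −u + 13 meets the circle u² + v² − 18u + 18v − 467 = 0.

(−1, 14) and (32, −19)

From the line, v = −u + 13. Substituting:
2u² − 62u − 64 = 0  ⟹  u² − 31u − 32 = 0
u = 32 or u = −1, giving (32, −19) and (−1, 14).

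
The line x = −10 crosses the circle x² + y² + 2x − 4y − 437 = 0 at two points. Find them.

(−10, −17) and (−10, 21)

The line gives x = −10. Substituting into the circle:
y² − 4y − 357 = 0
y = 21 or y = −17, giving (−10, 21) and (−10, −17).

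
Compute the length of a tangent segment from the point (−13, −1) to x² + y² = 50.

With centre O = (0, 0), |OP|² = 170 and r² = 50.
By the tangent–radius right angle, tangent length = √(|PO|² − r²) = √120 = 2√30.

2√30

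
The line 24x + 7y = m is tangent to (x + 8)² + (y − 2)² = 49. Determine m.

Tangency holds when the distance from the centre (−8, 2) to the line equals the radius 7:
|24·(−8) + 7·2 − m| / √625 = 7
|m − (−178)| = 7·25, so m = −3 or m = −353.

m = −353 or m = −3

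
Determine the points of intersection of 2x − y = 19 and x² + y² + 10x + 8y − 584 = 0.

(−5, −29) and (15, 11)

Substitute y = 2x − 19:
5x² − 50x − 375 = 0  ⟹  x² − 10x − 75 = 0
x = 15 or x = −5, giving (15, 11) and (−5, −29).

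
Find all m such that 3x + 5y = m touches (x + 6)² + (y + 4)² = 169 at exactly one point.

m = −38 ± 13√34

The line touches the circle iff its distance from (−6, −4) is 13:
|3·(−6) + 5·(−4) − m| / √34 = 13
|m − (−38)| = 13√34.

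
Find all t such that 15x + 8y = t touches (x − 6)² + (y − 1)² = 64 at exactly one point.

t = −38 or t = 234

The line touches the circle iff its distance from (6, 1) is 8:
|15·6 + 8·1 − t| / √289 = 8
|t − (98)| = 8·17, so t = 234 or t = −38.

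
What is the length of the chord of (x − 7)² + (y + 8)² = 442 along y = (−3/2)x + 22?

10√13

From the line, y = (44 − 3x)/2. Substituting:
13x² − 416x + 2028 = 0  ⟹  x² − 32x + 156 = 0
x = 26 or x = 6, giving (26, −17) and (6, 13).
|(26, −17) − (6, 13)| = √((20)² + (−30)²) = 10√13.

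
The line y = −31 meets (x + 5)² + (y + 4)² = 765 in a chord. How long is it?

12

The distance from (−5, −4) to the line is 27, and r² = 765.
Chord = 2√(r² − d²) = 2·√(36) = 12.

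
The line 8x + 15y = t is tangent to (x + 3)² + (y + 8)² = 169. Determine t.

t = −365 or t = 77

Tangency holds when the distance from the centre (−3, −8) to the line equals the radius 13:
|8·(−3) + 15·(−8) − t| / √289 = 13
|t − (−144)| = 13·17, so t = 77 or t = −365.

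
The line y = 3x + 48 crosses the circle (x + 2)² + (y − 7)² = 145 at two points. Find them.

From the line, y = 3x + 48. Substituting:
10x² + 250x + 1540 = 0  ⟹  x² + 25x + 154 = 0
x = −11 or x = −14, giving (−11, 15) and (−14, 6).

(−14, 6) and (−11, 15)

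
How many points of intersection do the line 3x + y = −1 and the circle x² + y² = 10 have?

Substituting the line into the circle gives 10x² + 6x − 9 = 0.
Discriminant = (6)² − 4·10·(−9) = 396 > 0.
Two real roots: the line is a secant.

2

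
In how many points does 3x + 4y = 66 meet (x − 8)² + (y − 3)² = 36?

Substituting the line into the circle gives 25x² − 580x + 3364 = 0.
Discriminant = (−580)² − 4·25·(3364) = 0.
A repeated root: the line is tangent.

1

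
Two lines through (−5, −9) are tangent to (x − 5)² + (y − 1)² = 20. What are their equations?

Let a tangent through (−5, −9) have slope m. Its distance from (5, 1) must equal 2√5:
[m·(10) − (10)]² = 20(m² + 1)
2m² − 5m + 2 = 0, so m = 2 or m = 1/2.
With m = 2: 2x − y = −1. With m = 1/2: x − 2y = 13.

2x − y = −1 and x − 2y = 13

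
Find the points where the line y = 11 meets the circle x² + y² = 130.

(−3, 11) and (3, 11)

Substitute y = 11:
x² − 9 = 0
x = 3 or x = −3, giving (3, 11) and (−3, 11).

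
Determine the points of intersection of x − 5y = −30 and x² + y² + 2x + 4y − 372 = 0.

Express y = (30 + x)/5 and substitute into the circle:
26x² + 130x − 7800 = 0  ⟹  x² + 5x − 300 = 0
x = 15 or x = −20, giving (15, 9) and (−20, 2).

(−20, 2) and (15, 9)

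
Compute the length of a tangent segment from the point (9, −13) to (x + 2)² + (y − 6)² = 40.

Centre (−2, 6), r² = 40. |PO|² = (11)² + (−19)² = 482.
By the tangent–radius right angle, tangent length = √(|PO|² − r²) = √442.

√442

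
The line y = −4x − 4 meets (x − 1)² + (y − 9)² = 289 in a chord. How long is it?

From the line, y = −4x − 4. Substituting:
17x² + 102x − 119 = 0  ⟹  x² + 6x − 7 = 0
x = 1 or x = −7, giving (1, −8) and (−7, 24).
Chord length = distance between (1, −8) and (−7, 24) = √1088 = 8√17.

8√17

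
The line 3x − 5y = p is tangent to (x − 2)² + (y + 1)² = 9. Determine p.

p = 11 ± 3√34

Tangency holds when the distance from the centre (2, −1) to the line equals the radius 3:
|3·2 − 5·(−1) − p| / √34 = 3
|p − (11)| = 3√34.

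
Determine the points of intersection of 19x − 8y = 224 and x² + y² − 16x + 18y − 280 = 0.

Substitute y = (−224 + 19x)/8:
425x² − 6800x = 0  ⟹  x² − 16x = 0
x = 16 or x = 0, giving (16, 10) and (0, −28).

(0, −28) and (16, 10)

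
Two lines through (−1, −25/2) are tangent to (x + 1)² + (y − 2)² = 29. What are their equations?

5x + 2y = −30 and 5x − 2y = 20

Write the tangent as mx − y + (−25/2 − m·(−1)) = 0 and set its distance from the centre to √29:
(0m − (29/2))² = 29(m² + 1)
4m² − 25 = 0, so m = −5/2 or m = 5/2.
With m = −5/2: 5x + 2y = −30. With m = 5/2: 5x − 2y = 20.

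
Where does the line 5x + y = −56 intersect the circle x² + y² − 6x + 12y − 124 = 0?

(−10, −6) and (−9, −11)

Substitute y = −5x − 56:
26x² + 494x + 2340 = 0  ⟹  x² + 19x + 90 = 0
x = −9 or x = −10, giving (−9, −11) and (−10, −6).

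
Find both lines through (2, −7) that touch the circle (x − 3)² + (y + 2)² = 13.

3x + 2y = −8 and 2x − 3y = 25

A line y − (−7) = m(x − (2)) is tangent when its distance from (3, −2) is √13:
(1m − (5))² = 13(m² + 1)
6m² + 5m − 6 = 0, so m = −3/2 or m = 2/3.
With m = −3/2: 3x + 2y = −8. With m = 2/3: 2x − 3y = 25.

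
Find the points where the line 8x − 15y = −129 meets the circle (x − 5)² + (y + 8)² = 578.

Express y = (129 + 8x)/15 and substitute into the circle:
289x² + 1734x − 62424 = 0  ⟹  x² + 6x − 216 = 0
x = 12 or x = −18, giving (12, 15) and (−18, −1).

(−18, −1) and (12, 15)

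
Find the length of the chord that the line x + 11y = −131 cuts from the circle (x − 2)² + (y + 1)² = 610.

Substitute y = (−131 − x)/11:
122x² − 244x − 58926 = 0  ⟹  x² − 2x − 483 = 0
x = 23 or x = −21, giving (23, −14) and (−21, −10).
|(23, −14) − (−21, −10)| = √((44)² + (−4)²) = 4√122.

4√122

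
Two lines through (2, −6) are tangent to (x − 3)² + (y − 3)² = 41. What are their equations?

5x + 4y = −14 and 4x − 5y = 38

A line y − (−6) = m(x − (2)) is tangent when its distance from (3, 3) is √41:
[m·(1) − (9)]² = 41(m² + 1)
20m² + 9m − 20 = 0, so m = −5/4 or m = 4/5.
Through (2, −6) these give 5x + 4y = −14 and 4x − 5y = 38.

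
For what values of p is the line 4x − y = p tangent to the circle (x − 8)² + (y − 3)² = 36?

For a tangent, require d(centre, line) = r = 6.
|4·8 − 1·3 − p| / √17 = 6
|p − (29)| = 6√17.

p = 29 ± 6√17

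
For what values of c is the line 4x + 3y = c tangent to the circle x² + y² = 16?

c = −20 or c = 20

For a tangent, require d(centre, line) = r = 4.
|4·0 + 3·0 − c| / √25 = 4
|c| = 4·5, so c = 20 or c = −20.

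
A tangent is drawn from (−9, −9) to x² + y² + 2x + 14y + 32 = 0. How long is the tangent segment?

5√2

The centre is (−1, −7) and r = 3√2. The square of the distance from P to the centre is 64 + 4 = 68.
Power of the point: PT² = |PO|² − r² = 50, so PT = 5√2.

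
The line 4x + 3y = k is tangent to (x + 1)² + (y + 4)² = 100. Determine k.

Tangency holds when the distance from the centre (−1, −4) to the line equals the radius 10:
|4·(−1) + 3·(−4) − k| / √25 = 10
|k − (−16)| = 10·5, so k = 34 or k = −66.

k = −66 or k = 34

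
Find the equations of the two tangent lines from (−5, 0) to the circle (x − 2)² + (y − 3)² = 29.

5x − 2y = −25 and 2x + 5y = −10

A line y − (0) = m(x − (−5)) is tangent when its distance from (2, 3) is √29:
(7m − (3))² = 29(m² + 1)
10m² − 21m − 10 = 0, so m = 5/2 or m = −2/5.
With m = 5/2: 5x − 2y = −25. With m = −2/5: 2x + 5y = −10.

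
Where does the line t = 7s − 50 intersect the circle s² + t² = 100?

Express t = 7s − 50 and substitute into the circle:
50s² − 700s + 2400 = 0  ⟹  s² − 14s + 48 = 0
s = 8 or s = 6, giving (8, 6) and (6, −8).

(6, −8) and (8, 6)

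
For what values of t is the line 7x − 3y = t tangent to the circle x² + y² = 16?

t = ±4√58

For a tangent, require d(centre, line) = r = 4.
|7·0 − 3·0 − t| / √58 = 4
|t| = 4√58.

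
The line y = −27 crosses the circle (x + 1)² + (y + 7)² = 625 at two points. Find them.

Express y = −27 and substitute into the circle:
x² + 2x − 224 = 0
x = 14 or x = −16, giving (14, −27) and (−16, −27).

(−16, −27) and (14, −27)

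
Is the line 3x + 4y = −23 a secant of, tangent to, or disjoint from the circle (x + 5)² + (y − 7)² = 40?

Substituting the line into the circle gives 25x² + 466x + 2361 = 0.
Discriminant = (466)² − 4·25·(2361) = −18944 < 0.
No real roots: the line does not meet the circle.

disjoint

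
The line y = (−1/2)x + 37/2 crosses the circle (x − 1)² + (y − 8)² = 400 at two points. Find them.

(−11, 24) and (21, 8)

From the line, y = (37 − x)/2. Substituting:
5x² − 50x − 1155 = 0  ⟹  x² − 10x − 231 = 0
x = 21 or x = −11, giving (21, 8) and (−11, 24).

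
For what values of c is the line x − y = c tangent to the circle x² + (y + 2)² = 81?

c = 2 ± 9√2

For a tangent, require d(centre, line) = r = 9.
|1·0 − 1·(−2) − c| / √2 = 9
|c − (2)| = 9√2.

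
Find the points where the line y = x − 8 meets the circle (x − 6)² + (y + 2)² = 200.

Express y = x − 8 and substitute into the circle:
2x² − 24x − 128 = 0  ⟹  x² − 12x − 64 = 0
x = 16 or x = −4, giving (16, 8) and (−4, −12).

(−4, −12) and (16, 8)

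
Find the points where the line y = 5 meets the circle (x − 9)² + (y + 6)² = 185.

From the line, y = 5. Substituting:
x² − 18x + 17 = 0
x = 17 or x = 1, giving (17, 5) and (1, 5).

(1, 5) and (17, 5)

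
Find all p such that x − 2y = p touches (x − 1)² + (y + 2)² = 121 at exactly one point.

The line touches the circle iff its distance from (1, −2) is 11:
|1·1 − 2·(−2) − p| / √5 = 11
|p − (5)| = 11√5.

p = 5 ± 11√5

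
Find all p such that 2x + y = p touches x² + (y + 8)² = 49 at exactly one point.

p = −8 ± 7√5

Tangency holds when the distance from the centre (0, −8) to the line equals the radius 7:
|2·0 + 1·(−8) − p| / √5 = 7
|p − (−8)| = 7√5.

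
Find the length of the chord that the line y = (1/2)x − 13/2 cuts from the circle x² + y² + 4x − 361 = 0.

From the line, y = (−13 + x)/2. Substituting:
5x² − 10x − 1275 = 0  ⟹  x² − 2x − 255 = 0
x = 17 or x = −15, giving (17, 2) and (−15, −14).
|(17, 2) − (−15, −14)| = √((32)² + (16)²) = 16√5.

16√5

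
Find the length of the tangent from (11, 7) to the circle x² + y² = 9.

√161

Centre (0, 0), r² = 9. |PO|² = (11)² + (7)² = 170.
Power of the point: PT² = |PO|² − r² = 161, so PT = √161.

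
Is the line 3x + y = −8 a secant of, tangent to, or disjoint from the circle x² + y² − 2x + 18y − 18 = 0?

secant

Substituting the line into the circle gives 10x² − 8x − 98 = 0.
Δ = 64 − (−3920) = 3984.
Two real roots: the line is a secant.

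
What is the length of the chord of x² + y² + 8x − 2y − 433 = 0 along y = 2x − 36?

The distance from (−4, 1) to the line is 45/√5, and r² = 450.
Chord = 2√(r² − d²) = 2·√(45) = 6√5.

6√5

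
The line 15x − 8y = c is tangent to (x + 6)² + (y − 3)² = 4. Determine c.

c = −148 or c = −80

Tangency holds when the distance from the centre (−6, 3) to the line equals the radius 2:
|15·(−6) − 8·3 − c| / √289 = 2
|c − (−114)| = 2·17, so c = −80 or c = −148.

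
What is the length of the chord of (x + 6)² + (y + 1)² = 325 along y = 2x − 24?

Substitute y = 2x − 24:
5x² − 80x + 240 = 0  ⟹  x² − 16x + 48 = 0
x = 12 or x = 4, giving (12, 0) and (4, −16).
Chord length = distance between (12, 0) and (4, −16) = √320 = 8√5.

8√5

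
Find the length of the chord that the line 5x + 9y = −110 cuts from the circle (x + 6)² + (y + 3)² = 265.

3√106

From the line, y = (−110 − 5x)/9. Substituting:
106x² + 1802x − 11660 = 0  ⟹  x² + 17x − 110 = 0
x = 5 or x = −22, giving (5, −15) and (−22, 0).
Chord length = distance between (5, −15) and (−22, 0) = √954 = 3√106.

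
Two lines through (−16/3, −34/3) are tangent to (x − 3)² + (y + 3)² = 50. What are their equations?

x − 7y = 74 and 7x − y = −26

Let a tangent through (−16/3, −34/3) have slope m. Its distance from (3, −3) must equal 5√2:
(25/3m − (25/3))² = 50(m² + 1)
7m² − 50m + 7 = 0, so m = 1/7 or m = 7.
With m = 1/7: x − 7y = 74. With m = 7: 7x − y = −26.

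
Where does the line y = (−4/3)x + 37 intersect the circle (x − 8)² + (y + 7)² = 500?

Express y = (111 − 4x)/3 and substitute into the circle:
25x² − 1200x + 13500 = 0  ⟹  x² − 48x + 540 = 0
x = 30 or x = 18, giving (30, −3) and (18, 13).

(18, 13) and (30, −3)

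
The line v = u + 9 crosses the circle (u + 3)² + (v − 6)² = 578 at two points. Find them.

From the line, v = u + 9. Substituting:
2u² + 12u − 560 = 0  ⟹  u² + 6u − 280 = 0
u = 14 or u = −20, giving (14, 23) and (−20, −11).

(−20, −11) and (14, 23)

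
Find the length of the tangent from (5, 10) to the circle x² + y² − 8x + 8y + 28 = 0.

The centre is (4, −4) and r = 2. The square of the distance from P to the centre is 1 + 196 = 197.
Power of the point: PT² = |PO|² − r² = 193, so PT = √193.

√193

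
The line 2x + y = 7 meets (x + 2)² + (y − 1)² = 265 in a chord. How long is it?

Centre (−2, 1), r² = 265. Perpendicular distance d from centre to line = |−10| / √5 = 10/√5.
Half the chord is √(r² − d²) = √(245), so the full chord is 14√5.

14√5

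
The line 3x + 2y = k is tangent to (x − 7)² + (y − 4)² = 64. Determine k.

Tangency holds when the distance from the centre (7, 4) to the line equals the radius 8:
|3·7 + 2·4 − k| / √13 = 8
|k − (29)| = 8√13.

k = 29 ± 8√13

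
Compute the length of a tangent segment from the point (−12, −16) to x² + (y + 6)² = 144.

The centre is (0, −6) and r = 12. The square of the distance from P to the centre is 144 + 100 = 244.
Power of the point: PT² = |PO|² − r² = 100, so PT = 10.

10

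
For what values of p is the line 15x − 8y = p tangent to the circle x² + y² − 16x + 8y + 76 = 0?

p = 118 or p = 186

For a tangent, require d(centre, line) = r = 2.
|15·8 − 8·(−4) − p| / √289 = 2
|p − (152)| = 2·17, so p = 186 or p = 118.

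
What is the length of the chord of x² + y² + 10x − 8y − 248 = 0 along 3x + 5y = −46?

5√34

From the line, y = (−46 − 3x)/5. Substituting:
34x² + 646x − 2244 = 0  ⟹  x² + 19x − 66 = 0
x = 3 or x = −22, giving (3, −11) and (−22, 4).
|(3, −11) − (−22, 4)| = √((25)² + (−15)²) = 5√34.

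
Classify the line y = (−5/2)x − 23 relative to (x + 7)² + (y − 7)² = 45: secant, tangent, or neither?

secant

Centre (−7, 7), r² = 45. Distance² from centre to line = (25)²/29 = 625/29.
Since d² < r², the line cuts the circle twice.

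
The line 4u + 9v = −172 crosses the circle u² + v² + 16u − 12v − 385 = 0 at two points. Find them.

(−25, −8) and (−7, −16)

From the line, v = (−172 − 4u)/9. Substituting:
97u² + 3104u + 16975 = 0  ⟹  u² + 32u + 175 = 0
u = −7 or u = −25, giving (−7, −16) and (−25, −8).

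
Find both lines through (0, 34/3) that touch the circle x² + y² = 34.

5x − 3y = −34 and 5x + 3y = 34

A line y − (34/3) = m(x − (0)) is tangent when its distance from (0, 0) is √34:
(0m − (−34/3))² = 34(m² + 1)
9m² − 25 = 0, so m = 5/3 or m = −5/3.
Through (0, 34/3) these give 5x − 3y = −34 and 5x + 3y = 34.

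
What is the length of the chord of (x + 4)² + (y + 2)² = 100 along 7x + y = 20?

10√2

The distance from (−4, −2) to the line is 50/√50, and r² = 100.
Chord = 2√(r² − d²) = 2·√(50) = 10√2.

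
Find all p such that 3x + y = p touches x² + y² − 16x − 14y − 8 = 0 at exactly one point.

For a tangent, require d(centre, line) = r = 11.
|3·8 + 1·7 − p| / √10 = 11
|p − (31)| = 11√10.

p = 31 ± 11√10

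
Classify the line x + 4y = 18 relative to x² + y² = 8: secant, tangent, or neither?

Substituting the line into the circle gives 17x² − 36x + 196 = 0.
Discriminant = (−36)² − 4·17·(196) = −12032 < 0.
No real roots: the line does not meet the circle.

neither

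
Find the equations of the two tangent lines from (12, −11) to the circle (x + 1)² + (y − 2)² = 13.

2x + 3y = −9 and 3x + 2y = 14

Write the tangent as mx − y + (−11 − m·(12)) = 0 and set its distance from the centre to √13:
[m·(−13) − (13)]² = 13(m² + 1)
6m² + 13m + 6 = 0, so m = −2/3 or m = −3/2.
Through (12, −11) these give 2x + 3y = −9 and 3x + 2y = 14.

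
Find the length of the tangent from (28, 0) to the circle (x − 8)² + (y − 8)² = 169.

With centre O = (8, 8), |OP|² = 464 and r² = 169.
Power of the point: PT² = |PO|² − r² = 295, so PT = √295.

√295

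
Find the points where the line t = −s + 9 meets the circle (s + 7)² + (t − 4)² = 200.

(−9, 18) and (7, 2)

Substitute t = −s + 9:
2s² + 4s − 126 = 0  ⟹  s² + 2s − 63 = 0
s = 7 or s = −9, giving (7, 2) and (−9, 18).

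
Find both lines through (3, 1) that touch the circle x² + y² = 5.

2x − y = 5 and x + 2y = 5

Write the tangent as mx − y + (1 − m·(3)) = 0 and set its distance from the centre to √5:
(−3m − (−1))² = 5(m² + 1)
2m² − 3m − 2 = 0, so m = 2 or m = −1/2.
With m = 2: 2x − y = 5. With m = −1/2: x + 2y = 5.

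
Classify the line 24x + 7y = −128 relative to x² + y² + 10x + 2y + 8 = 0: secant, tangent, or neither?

secant

Substituting the line into the circle gives 625x² + 6298x + 14984 = 0.
Discriminant = (6298)² − 4·625·(14984) = 2204804 > 0.
Two real roots: the line is a secant.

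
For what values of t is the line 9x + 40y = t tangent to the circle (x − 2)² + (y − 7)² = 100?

t = −112 or t = 708

Tangency holds when the distance from the centre (2, 7) to the line equals the radius 10:
|9·2 + 40·7 − t| / √1681 = 10
|t − (298)| = 10·41, so t = 708 or t = −112.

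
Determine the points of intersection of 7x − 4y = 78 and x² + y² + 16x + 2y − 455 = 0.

(−2, −23) and (14, 5)

From the line, y = (−78 + 7x)/4. Substituting:
65x² − 780x − 1820 = 0  ⟹  x² − 12x − 28 = 0
x = 14 or x = −2, giving (14, 5) and (−2, −23).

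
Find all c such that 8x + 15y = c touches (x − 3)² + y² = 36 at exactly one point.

c = −78 or c = 126

For a tangent, require d(centre, line) = r = 6.
|8·3 + 15·0 − c| / √289 = 6
|c − (24)| = 6·17, so c = 126 or c = −78.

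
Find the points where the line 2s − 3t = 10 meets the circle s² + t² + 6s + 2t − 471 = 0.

Substitute t = (−10 + 2s)/3:
13s² + 26s − 4199 = 0  ⟹  s² + 2s − 323 = 0
s = 17 or s = −19, giving (17, 8) and (−19, −16).

(−19, −16) and (17, 8)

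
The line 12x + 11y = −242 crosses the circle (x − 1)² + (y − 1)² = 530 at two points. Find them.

(−22, 2) and (0, −22)

From the line, y = (−242 − 12x)/11. Substituting:
265x² + 5830x = 0  ⟹  x² + 22x = 0
x = 0 or x = −22, giving (0, −22) and (−22, 2).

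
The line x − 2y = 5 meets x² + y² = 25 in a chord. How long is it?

Express y = (−5 + x)/2 and substitute into the circle:
5x² − 10x − 75 = 0  ⟹  x² − 2x − 15 = 0
x = 5 or x = −3, giving (5, 0) and (−3, −4).
Chord length = distance between (5, 0) and (−3, −4) = √80 = 4√5.

4√5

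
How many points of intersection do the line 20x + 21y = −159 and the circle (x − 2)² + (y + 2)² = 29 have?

d² = (20·2 + 21·(−2) − (−159))²/841 = 24649/841; r² = 29.
Since d² > r², the line lies outside the circle.

0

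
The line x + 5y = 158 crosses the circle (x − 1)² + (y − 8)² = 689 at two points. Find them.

Express y = (158 − x)/5 and substitute into the circle:
26x² − 286x − 3276 = 0  ⟹  x² − 11x − 126 = 0
x = 18 or x = −7, giving (18, 28) and (−7, 33).

(−7, 33) and (18, 28)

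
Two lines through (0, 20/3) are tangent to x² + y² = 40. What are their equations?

Write the tangent as mx − y + (20/3 − m·(0)) = 0 and set its distance from the centre to 2√10:
(0m − (−20/3))² = 40(m² + 1)
9m² − 1 = 0, so m = 1/3 or m = −1/3.
With m = 1/3: x − 3y = −20. With m = −1/3: x + 3y = 20.

x − 3y = −20 and x + 3y = 20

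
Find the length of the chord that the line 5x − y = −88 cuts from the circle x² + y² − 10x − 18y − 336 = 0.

Express y = 5x + 88 and substitute into the circle:
26x² + 780x + 5824 = 0  ⟹  x² + 30x + 224 = 0
x = −14 or x = −16, giving (−14, 18) and (−16, 8).
|(−14, 18) − (−16, 8)| = √((2)² + (10)²) = 2√26.

2√26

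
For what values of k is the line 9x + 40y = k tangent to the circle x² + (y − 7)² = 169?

k = −253 or k = 813

The line touches the circle iff its distance from (0, 7) is 13:
|9·0 + 40·7 − k| / √1681 = 13
|k − (280)| = 13·41, so k = 813 or k = −253.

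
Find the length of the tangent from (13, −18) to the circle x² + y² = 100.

With centre O = (0, 0), |OP|² = 493 and r² = 100.
By the tangent–radius right angle, tangent length = √(|PO|² − r²) = √393.

√393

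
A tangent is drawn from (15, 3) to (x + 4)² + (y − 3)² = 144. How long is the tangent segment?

The centre is (−4, 3) and r = 12. The square of the distance from P to the centre is 361 + 0 = 361.
The tangent meets the radius at right angles, so tangent² = |PO|² − r² = 361 − 144 = 217.

√217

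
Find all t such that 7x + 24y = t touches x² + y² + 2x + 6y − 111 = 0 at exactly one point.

t = −354 or t = 196

Tangency holds when the distance from the centre (−1, −3) to the line equals the radius 11:
|7·(−1) + 24·(−3) − t| / √625 = 11
|t − (−79)| = 11·25, so t = 196 or t = −354.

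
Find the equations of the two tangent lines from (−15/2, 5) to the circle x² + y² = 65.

8x − y = −65 and 4x − 7y = −65

A line y − (5) = m(x − (−15/2)) is tangent when its distance from (0, 0) is √65:
(15/2m − (−5))² = 65(m² + 1)
7m² − 60m + 32 = 0, so m = 8 or m = 4/7.
With m = 8: 8x − y = −65. With m = 4/7: 4x − 7y = −65.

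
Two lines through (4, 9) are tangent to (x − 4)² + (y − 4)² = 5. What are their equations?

2x − y = −1 and 2x + y = 17

A line y − (9) = m(x − (4)) is tangent when its distance from (4, 4) is √5:
[m·(0) − (−5)]² = 5(m² + 1)
m² − 4 = 0, so m = 2 or m = −2.
With m = 2: 2x − y = −1. With m = −2: 2x + y = 17.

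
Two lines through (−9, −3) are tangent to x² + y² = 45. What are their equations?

2x − y = −15 and x + 2y = −15

A line y − (−3) = m(x − (−9)) is tangent when its distance from (0, 0) is 3√5:
[m·(9) − (3)]² = 45(m² + 1)
2m² − 3m − 2 = 0, so m = 2 or m = −1/2.
Through (−9, −3) these give 2x − y = −15 and x + 2y = −15.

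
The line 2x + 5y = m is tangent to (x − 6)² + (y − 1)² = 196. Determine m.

m = 17 ± 14√29

For a tangent, require d(centre, line) = r = 14.
|2·6 + 5·1 − m| / √29 = 14
|m − (17)| = 14√29.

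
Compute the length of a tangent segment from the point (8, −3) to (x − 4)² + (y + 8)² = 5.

6

With centre O = (4, −8), |OP|² = 41 and r² = 5.
By the tangent–radius right angle, tangent length = √(|PO|² − r²) = √36 = 6.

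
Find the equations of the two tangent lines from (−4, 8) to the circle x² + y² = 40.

Write the tangent as mx − y + (8 − m·(−4)) = 0 and set its distance from the centre to 2√10:
(4m − (−8))² = 40(m² + 1)
3m² − 8m − 3 = 0, so m = 3 or m = −1/3.
Through (−4, 8) these give 3x − y = −20 and x + 3y = 20.

3x − y = −20 and x + 3y = 20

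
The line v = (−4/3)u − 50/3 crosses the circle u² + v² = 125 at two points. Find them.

Substitute v = (−50 − 4u)/3:
25u² + 400u + 1375 = 0  ⟹  u² + 16u + 55 = 0
u = −5 or u = −11, giving (−5, −10) and (−11, −2).

(−11, −2) and (−5, −10)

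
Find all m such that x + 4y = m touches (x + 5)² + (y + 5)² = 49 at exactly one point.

For a tangent, require d(centre, line) = r = 7.
|1·(−5) + 4·(−5) − m| / √17 = 7
|m − (−25)| = 7√17.

m = −25 ± 7√17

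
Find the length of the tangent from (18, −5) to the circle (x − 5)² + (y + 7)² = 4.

13

The centre is (5, −7) and r = 2. The square of the distance from P to the centre is 169 + 4 = 173.
By the tangent–radius right angle, tangent length = √(|PO|² − r²) = √169 = 13.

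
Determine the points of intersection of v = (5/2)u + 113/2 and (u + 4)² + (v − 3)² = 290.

(−21, 4) and (−17, 14)

Substitute v = (113 + 5u)/2:
29u² + 1102u + 10353 = 0  ⟹  u² + 38u + 357 = 0
u = −17 or u = −21, giving (−17, 14) and (−21, 4).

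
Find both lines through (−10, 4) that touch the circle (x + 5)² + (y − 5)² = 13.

Write the tangent as mx − y + (4 − m·(−10)) = 0 and set its distance from the centre to √13:
[m·(5) − (1)]² = 13(m² + 1)
6m² − 5m − 6 = 0, so m = 3/2 or m = −2/3.
With m = 3/2: 3x − 2y = −38. With m = −2/3: 2x + 3y = −8.

3x − 2y = −38 and 2x + 3y = −8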